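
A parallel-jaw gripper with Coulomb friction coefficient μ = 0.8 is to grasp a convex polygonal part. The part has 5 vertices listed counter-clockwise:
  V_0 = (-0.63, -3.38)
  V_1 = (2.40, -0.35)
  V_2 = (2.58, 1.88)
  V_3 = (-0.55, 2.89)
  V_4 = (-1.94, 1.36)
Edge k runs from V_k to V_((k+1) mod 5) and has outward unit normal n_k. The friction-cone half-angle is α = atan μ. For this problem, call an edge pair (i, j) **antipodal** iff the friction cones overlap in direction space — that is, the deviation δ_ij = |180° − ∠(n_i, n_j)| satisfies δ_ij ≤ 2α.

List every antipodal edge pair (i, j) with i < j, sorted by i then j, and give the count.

count = 6; pairs: (0,2), (0,3), (0,4), (1,3), (1,4), (2,4)

α = atan 0.8 = 38.66°;  2α = 77.32°
n_0 = (+0.7071, -0.7071)
n_1 = (+0.9968, -0.0805)
n_2 = (+0.3071, +0.9517)
n_3 = (-0.7402, +0.6724)
n_4 = (-0.9639, -0.2664)
  (0,1): δ = 139.61°  ·
  (0,2): δ = 62.88°  ✓
  (0,3): δ = 2.74°  ✓
  (0,4): δ = 60.45°  ✓
  (1,2): δ = 103.27°  ·
  (1,3): δ = 37.64°  ✓
  (1,4): δ = 20.06°  ✓
  (2,3): δ = 114.37°  ·
  (2,4): δ = 56.67°  ✓
  (3,4): δ = 122.30°  ·
antipodal pairs: 6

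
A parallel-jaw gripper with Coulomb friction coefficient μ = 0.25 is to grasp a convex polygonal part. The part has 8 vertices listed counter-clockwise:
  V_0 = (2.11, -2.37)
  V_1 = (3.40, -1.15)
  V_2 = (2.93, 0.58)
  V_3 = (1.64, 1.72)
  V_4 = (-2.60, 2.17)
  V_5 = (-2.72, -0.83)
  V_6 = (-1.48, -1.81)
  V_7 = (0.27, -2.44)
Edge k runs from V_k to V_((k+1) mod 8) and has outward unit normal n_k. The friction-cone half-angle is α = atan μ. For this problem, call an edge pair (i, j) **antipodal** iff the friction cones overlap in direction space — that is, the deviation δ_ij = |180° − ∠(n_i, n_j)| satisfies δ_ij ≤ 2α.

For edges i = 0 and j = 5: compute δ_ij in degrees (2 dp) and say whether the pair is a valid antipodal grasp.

δ = 98.28°, invalid

α = atan 0.25 = 14.04°;  2α = 28.07°
edge 0: e_0 = (+1.29, +1.22);  n_0 = (+0.6871, -0.7265)
edge 5: e_5 = (+1.24, -0.98);  n_5 = (-0.6201, -0.7846)
∠(n_0, n_5) = 81.72°
δ = |180° − 81.72°| = 98.28°
98.28° > 2α = 28.07°  →  invalid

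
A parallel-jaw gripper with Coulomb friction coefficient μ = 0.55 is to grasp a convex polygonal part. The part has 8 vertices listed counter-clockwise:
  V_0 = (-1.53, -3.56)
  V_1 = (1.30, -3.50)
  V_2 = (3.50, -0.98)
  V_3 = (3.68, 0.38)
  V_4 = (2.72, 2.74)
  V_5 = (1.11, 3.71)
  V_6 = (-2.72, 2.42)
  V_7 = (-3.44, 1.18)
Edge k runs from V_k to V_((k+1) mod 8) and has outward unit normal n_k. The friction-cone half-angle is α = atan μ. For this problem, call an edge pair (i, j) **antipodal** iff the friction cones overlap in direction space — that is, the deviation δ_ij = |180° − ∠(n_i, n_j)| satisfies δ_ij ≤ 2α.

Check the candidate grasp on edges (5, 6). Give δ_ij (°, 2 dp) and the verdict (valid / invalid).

α = atan 0.55 = 28.81°;  2α = 57.62°
edge 5: e_5 = (-3.83, -1.29);  n_5 = (-0.3192, +0.9477)
edge 6: e_6 = (-0.72, -1.24);  n_6 = (-0.8648, +0.5021)
∠(n_5, n_6) = 41.24°
δ = |180° − 41.24°| = 138.76°
138.76° > 2α = 57.62°  →  invalid

δ = 138.76°, invalid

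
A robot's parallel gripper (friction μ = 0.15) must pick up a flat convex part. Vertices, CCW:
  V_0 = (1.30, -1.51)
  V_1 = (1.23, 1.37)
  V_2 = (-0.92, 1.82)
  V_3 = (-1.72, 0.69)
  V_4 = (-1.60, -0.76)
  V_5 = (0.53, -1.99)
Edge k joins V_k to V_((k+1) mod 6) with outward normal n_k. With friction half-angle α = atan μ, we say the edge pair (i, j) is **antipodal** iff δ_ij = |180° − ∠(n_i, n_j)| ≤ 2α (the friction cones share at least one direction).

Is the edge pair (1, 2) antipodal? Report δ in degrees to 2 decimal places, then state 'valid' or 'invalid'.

α = atan 0.15 = 8.53°;  2α = 17.06°
edge 1: e_1 = (-2.15, +0.45);  n_1 = (+0.2049, +0.9788)
edge 2: e_2 = (-0.80, -1.13);  n_2 = (-0.8162, +0.5778)
∠(n_1, n_2) = 66.52°
δ = |180° − 66.52°| = 113.48°
113.48° > 2α = 17.06°  →  invalid

δ = 113.48°, invalid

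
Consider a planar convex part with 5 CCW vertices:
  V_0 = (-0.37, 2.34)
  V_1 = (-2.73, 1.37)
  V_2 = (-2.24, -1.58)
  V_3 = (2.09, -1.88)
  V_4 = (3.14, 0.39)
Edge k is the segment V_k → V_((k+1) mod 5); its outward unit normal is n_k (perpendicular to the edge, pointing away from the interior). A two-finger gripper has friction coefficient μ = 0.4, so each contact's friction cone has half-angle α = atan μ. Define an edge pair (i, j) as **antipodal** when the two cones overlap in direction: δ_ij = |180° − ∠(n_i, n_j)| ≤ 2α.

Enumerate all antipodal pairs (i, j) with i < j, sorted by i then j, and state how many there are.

count = 4; pairs: (0,2), (0,3), (1,3), (2,4)

α = atan 0.4 = 21.80°;  2α = 43.60°
n_0 = (-0.3802, +0.9249)
n_1 = (-0.9865, -0.1639)
n_2 = (-0.0691, -0.9976)
n_3 = (+0.9076, -0.4198)
n_4 = (+0.4856, +0.8742)
  (0,1): δ = 102.91°  ·
  (0,2): δ = 26.31°  ✓
  (0,3): δ = 42.83°  ✓
  (0,4): δ = 128.60°  ·
  (1,2): δ = 103.39°  ·
  (1,3): δ = 34.25°  ✓
  (1,4): δ = 51.51°  ·
  (2,3): δ = 110.86°  ·
  (2,4): δ = 25.09°  ✓
  (3,4): δ = 94.23°  ·
antipodal pairs: 4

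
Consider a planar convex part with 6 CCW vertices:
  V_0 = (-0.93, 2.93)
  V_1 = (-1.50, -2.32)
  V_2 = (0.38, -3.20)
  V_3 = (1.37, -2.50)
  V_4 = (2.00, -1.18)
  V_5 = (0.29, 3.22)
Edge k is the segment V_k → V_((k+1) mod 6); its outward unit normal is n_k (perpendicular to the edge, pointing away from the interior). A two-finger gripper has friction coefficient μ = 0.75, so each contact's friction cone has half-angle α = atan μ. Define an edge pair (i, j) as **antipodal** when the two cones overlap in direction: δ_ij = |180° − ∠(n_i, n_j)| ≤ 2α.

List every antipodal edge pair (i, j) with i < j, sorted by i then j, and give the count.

α = atan 0.75 = 36.87°;  2α = 73.74°
n_0 = (-0.9942, +0.1079)
n_1 = (-0.4239, -0.9057)
n_2 = (+0.5773, -0.8165)
n_3 = (+0.9025, -0.4307)
n_4 = (+0.9321, +0.3622)
n_5 = (-0.2313, +0.9729)
  (0,1): δ = 108.89°  ·
  (0,2): δ = 48.54°  ✓
  (0,3): δ = 19.32°  ✓
  (0,4): δ = 27.43°  ✓
  (0,5): δ = 109.57°  ·
  (1,2): δ = 119.65°  ·
  (1,3): δ = 90.43°  ·
  (1,4): δ = 43.68°  ✓
  (1,5): δ = 38.45°  ✓
  (2,3): δ = 150.78°  ·
  (2,4): δ = 104.03°  ·
  (2,5): δ = 21.89°  ✓
  (3,4): δ = 133.25°  ·
  (3,5): δ = 51.11°  ✓
  (4,5): δ = 97.87°  ·
antipodal pairs: 7

count = 7; pairs: (0,2), (0,3), (0,4), (1,4), (1,5), (2,5), (3,5)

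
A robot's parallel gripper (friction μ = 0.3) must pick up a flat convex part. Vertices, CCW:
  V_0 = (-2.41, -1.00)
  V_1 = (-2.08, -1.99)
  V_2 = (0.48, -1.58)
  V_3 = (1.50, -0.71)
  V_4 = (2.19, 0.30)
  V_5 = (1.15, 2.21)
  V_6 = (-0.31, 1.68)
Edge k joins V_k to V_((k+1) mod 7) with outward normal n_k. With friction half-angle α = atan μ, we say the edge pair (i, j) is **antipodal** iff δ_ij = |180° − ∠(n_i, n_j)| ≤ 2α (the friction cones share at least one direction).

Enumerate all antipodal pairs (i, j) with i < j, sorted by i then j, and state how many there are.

count = 5; pairs: (0,4), (1,5), (2,5), (2,6), (3,6)

α = atan 0.3 = 16.70°;  2α = 33.40°
n_0 = (-0.9487, -0.3162)
n_1 = (+0.1581, -0.9874)
n_2 = (+0.6489, -0.7608)
n_3 = (+0.8257, -0.5641)
n_4 = (+0.8782, +0.4782)
n_5 = (-0.3412, +0.9400)
n_6 = (-0.7871, +0.6168)
  (0,1): δ = 99.34°  ·
  (0,2): δ = 67.97°  ·
  (0,3): δ = 52.77°  ·
  (0,4): δ = 10.13°  ✓
  (0,5): δ = 91.52°  ·
  (0,6): δ = 123.48°  ·
  (1,2): δ = 148.64°  ·
  (1,3): δ = 133.44°  ·
  (1,4): δ = 70.53°  ·
  (1,5): δ = 10.85°  ✓
  (1,6): δ = 42.82°  ·
  (2,3): δ = 164.80°  ·
  (2,4): δ = 101.89°  ·
  (2,5): δ = 20.51°  ✓
  (2,6): δ = 11.46°  ✓
  (3,4): δ = 117.09°  ·
  (3,5): δ = 35.71°  ·
  (3,6): δ = 3.74°  ✓
  (4,5): δ = 98.62°  ·
  (4,6): δ = 66.65°  ·
  (5,6): δ = 148.03°  ·
antipodal pairs: 5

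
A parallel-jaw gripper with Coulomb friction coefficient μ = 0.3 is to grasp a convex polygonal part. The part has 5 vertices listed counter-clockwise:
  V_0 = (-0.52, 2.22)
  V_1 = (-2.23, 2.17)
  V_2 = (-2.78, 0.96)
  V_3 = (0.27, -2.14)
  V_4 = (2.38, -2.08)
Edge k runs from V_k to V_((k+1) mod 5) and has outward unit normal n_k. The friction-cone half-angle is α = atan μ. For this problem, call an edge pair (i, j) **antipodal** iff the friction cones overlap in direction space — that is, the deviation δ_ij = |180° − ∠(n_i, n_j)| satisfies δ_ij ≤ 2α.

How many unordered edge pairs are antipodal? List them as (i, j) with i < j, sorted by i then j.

count = 2; pairs: (0,3), (2,4)

α = atan 0.3 = 16.70°;  2α = 33.40°
n_0 = (-0.0292, +0.9996)
n_1 = (-0.9104, +0.4138)
n_2 = (-0.7128, -0.7013)
n_3 = (+0.0284, -0.9996)
n_4 = (+0.8291, +0.5591)
  (0,1): δ = 116.12°  ·
  (0,2): δ = 47.14°  ·
  (0,3): δ = 0.05°  ✓
  (0,4): δ = 122.32°  ·
  (1,2): δ = 111.02°  ·
  (1,3): δ = 63.93°  ·
  (1,4): δ = 58.44°  ·
  (2,3): δ = 132.91°  ·
  (2,4): δ = 10.54°  ✓
  (3,4): δ = 57.63°  ·
antipodal pairs: 2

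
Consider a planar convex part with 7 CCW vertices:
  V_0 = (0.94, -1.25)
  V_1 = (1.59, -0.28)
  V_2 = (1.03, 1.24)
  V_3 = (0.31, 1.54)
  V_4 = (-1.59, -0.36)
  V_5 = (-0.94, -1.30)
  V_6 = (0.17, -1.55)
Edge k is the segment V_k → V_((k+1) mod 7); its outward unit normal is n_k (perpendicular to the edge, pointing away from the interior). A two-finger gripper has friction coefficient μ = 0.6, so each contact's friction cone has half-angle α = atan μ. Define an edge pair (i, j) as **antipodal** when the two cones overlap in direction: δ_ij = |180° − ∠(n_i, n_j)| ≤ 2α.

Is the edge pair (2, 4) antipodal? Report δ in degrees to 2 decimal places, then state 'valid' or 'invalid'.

δ = 32.72°, valid

α = atan 0.6 = 30.96°;  2α = 61.93°
edge 2: e_2 = (-0.72, +0.30);  n_2 = (+0.3846, +0.9231)
edge 4: e_4 = (+0.65, -0.94);  n_4 = (-0.8225, -0.5688)
∠(n_2, n_4) = 147.28°
δ = |180° − 147.28°| = 32.72°
32.72° ≤ 2α = 61.93°  →  valid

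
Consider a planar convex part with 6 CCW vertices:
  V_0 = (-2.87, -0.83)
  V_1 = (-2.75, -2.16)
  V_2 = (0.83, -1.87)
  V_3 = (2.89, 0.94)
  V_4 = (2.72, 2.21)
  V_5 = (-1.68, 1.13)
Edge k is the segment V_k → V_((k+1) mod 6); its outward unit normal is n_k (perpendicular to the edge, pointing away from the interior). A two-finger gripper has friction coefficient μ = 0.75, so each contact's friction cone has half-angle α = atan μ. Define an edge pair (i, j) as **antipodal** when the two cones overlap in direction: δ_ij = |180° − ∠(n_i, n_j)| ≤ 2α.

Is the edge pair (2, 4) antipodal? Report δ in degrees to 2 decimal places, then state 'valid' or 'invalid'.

α = atan 0.75 = 36.87°;  2α = 73.74°
edge 2: e_2 = (+2.06, +2.81);  n_2 = (+0.8065, -0.5912)
edge 4: e_4 = (-4.40, -1.08);  n_4 = (-0.2384, +0.9712)
∠(n_2, n_4) = 140.04°
δ = |180° − 140.04°| = 39.96°
39.96° ≤ 2α = 73.74°  →  valid

δ = 39.96°, valid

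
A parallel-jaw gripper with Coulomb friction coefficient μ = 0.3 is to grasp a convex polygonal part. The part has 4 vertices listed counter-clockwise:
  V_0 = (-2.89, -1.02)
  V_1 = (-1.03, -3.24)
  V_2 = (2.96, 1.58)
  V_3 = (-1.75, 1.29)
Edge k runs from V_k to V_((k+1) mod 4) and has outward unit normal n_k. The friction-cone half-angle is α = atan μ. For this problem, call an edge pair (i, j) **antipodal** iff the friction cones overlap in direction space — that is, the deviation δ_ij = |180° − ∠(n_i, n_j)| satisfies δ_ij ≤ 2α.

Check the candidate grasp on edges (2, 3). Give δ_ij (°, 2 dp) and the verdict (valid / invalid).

α = atan 0.3 = 16.70°;  2α = 33.40°
edge 2: e_2 = (-4.71, -0.29);  n_2 = (-0.0615, +0.9981)
edge 3: e_3 = (-1.14, -2.31);  n_3 = (-0.8967, +0.4425)
∠(n_2, n_3) = 60.21°
δ = |180° − 60.21°| = 119.79°
119.79° > 2α = 33.40°  →  invalid

δ = 119.79°, invalid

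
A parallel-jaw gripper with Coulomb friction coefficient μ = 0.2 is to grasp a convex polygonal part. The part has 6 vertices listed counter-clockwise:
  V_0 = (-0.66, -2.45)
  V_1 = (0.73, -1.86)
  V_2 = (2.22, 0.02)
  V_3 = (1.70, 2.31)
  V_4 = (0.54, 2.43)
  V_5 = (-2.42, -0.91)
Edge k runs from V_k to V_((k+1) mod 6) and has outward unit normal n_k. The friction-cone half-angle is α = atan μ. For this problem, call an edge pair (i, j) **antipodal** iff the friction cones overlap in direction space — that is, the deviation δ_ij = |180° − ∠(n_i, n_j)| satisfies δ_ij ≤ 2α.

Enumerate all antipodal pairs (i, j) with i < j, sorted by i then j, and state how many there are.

α = atan 0.2 = 11.31°;  2α = 22.62°
n_0 = (+0.3907, -0.9205)
n_1 = (+0.7837, -0.6211)
n_2 = (+0.9752, +0.2214)
n_3 = (+0.1029, +0.9947)
n_4 = (-0.7484, +0.6633)
n_5 = (-0.6585, -0.7526)
  (0,1): δ = 151.40°  ·
  (0,2): δ = 100.21°  ·
  (0,3): δ = 28.91°  ·
  (0,4): δ = 25.45°  ·
  (0,5): δ = 115.81°  ·
  (1,2): δ = 128.81°  ·
  (1,3): δ = 57.51°  ·
  (1,4): δ = 3.15°  ✓
  (1,5): δ = 87.21°  ·
  (2,3): δ = 108.70°  ·
  (2,4): δ = 54.34°  ·
  (2,5): δ = 36.02°  ·
  (3,4): δ = 125.64°  ·
  (3,5): δ = 35.28°  ·
  (4,5): δ = 89.64°  ·
antipodal pairs: 1

count = 1; pairs: (1,4)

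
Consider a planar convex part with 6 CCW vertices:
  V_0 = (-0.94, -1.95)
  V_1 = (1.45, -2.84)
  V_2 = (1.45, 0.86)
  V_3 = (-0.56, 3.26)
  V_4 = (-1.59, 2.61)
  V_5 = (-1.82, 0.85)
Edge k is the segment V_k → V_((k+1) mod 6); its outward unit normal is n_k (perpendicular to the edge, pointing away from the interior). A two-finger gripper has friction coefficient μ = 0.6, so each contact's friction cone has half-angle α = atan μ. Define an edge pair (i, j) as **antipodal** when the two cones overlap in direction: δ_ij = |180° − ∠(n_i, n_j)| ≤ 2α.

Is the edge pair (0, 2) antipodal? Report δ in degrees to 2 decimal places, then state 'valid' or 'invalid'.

δ = 29.63°, valid

α = atan 0.6 = 30.96°;  2α = 61.93°
edge 0: e_0 = (+2.39, -0.89);  n_0 = (-0.3490, -0.9371)
edge 2: e_2 = (-2.01, +2.40);  n_2 = (+0.7666, +0.6421)
∠(n_0, n_2) = 150.37°
δ = |180° − 150.37°| = 29.63°
29.63° ≤ 2α = 61.93°  →  valid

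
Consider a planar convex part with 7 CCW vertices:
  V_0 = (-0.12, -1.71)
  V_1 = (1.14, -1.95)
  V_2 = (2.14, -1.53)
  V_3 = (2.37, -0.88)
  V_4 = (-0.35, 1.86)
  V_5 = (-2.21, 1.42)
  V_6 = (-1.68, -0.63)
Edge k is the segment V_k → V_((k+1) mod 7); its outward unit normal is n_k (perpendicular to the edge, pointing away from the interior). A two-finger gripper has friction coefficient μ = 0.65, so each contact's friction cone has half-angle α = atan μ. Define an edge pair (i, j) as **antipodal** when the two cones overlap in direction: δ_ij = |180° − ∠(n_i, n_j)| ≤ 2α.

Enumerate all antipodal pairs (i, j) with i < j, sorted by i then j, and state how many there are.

α = atan 0.65 = 33.02°;  2α = 66.05°
n_0 = (-0.1871, -0.9823)
n_1 = (+0.3872, -0.9220)
n_2 = (+0.9427, -0.3336)
n_3 = (+0.7097, +0.7045)
n_4 = (-0.2302, +0.9731)
n_5 = (-0.9682, -0.2503)
n_6 = (-0.5692, -0.8222)
  (0,1): δ = 146.43°  ·
  (0,2): δ = 98.70°  ·
  (0,3): δ = 34.43°  ✓
  (0,4): δ = 24.09°  ✓
  (0,5): δ = 115.28°  ·
  (0,6): δ = 156.09°  ·
  (1,2): δ = 132.27°  ·
  (1,3): δ = 67.99°  ·
  (1,4): δ = 9.47°  ✓
  (1,5): δ = 81.71°  ·
  (1,6): δ = 122.52°  ·
  (2,3): δ = 115.72°  ·
  (2,4): δ = 57.20°  ✓
  (2,5): δ = 33.98°  ✓
  (2,6): δ = 74.79°  ·
  (3,4): δ = 121.48°  ·
  (3,5): δ = 30.29°  ✓
  (3,6): δ = 10.51°  ✓
  (4,5): δ = 88.81°  ·
  (4,6): δ = 48.00°  ✓
  (5,6): δ = 139.19°  ·
antipodal pairs: 8

count = 8; pairs: (0,3), (0,4), (1,4), (2,4), (2,5), (3,5), (3,6), (4,6)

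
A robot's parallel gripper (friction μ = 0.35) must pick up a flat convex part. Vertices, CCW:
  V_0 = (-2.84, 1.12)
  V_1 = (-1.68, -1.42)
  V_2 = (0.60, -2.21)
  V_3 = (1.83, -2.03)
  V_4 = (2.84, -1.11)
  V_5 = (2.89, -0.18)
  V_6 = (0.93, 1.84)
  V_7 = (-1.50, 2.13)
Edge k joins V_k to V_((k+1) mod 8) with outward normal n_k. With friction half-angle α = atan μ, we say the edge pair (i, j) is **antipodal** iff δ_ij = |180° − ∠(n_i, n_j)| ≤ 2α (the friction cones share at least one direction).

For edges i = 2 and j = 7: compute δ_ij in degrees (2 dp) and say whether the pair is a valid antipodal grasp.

α = atan 0.35 = 19.29°;  2α = 38.58°
edge 2: e_2 = (+1.23, +0.18);  n_2 = (+0.1448, -0.9895)
edge 7: e_7 = (-1.34, -1.01);  n_7 = (-0.6019, +0.7986)
∠(n_2, n_7) = 151.32°
δ = |180° − 151.32°| = 28.68°
28.68° ≤ 2α = 38.58°  →  valid

δ = 28.68°, valid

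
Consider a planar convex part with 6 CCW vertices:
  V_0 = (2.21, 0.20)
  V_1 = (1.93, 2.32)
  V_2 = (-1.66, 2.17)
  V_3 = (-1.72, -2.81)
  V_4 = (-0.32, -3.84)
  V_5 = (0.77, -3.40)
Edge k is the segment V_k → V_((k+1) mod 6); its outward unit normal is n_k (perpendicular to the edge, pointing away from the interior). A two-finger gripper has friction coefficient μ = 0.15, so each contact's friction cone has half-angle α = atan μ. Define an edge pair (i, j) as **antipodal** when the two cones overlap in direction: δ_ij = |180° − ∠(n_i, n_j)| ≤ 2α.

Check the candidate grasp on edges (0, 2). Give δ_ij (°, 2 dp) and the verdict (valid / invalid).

α = atan 0.15 = 8.53°;  2α = 17.06°
edge 0: e_0 = (-0.28, +2.12);  n_0 = (+0.9914, +0.1309)
edge 2: e_2 = (-0.06, -4.98);  n_2 = (-0.9999, +0.0120)
∠(n_0, n_2) = 171.79°
δ = |180° − 171.79°| = 8.21°
8.21° ≤ 2α = 17.06°  →  valid

δ = 8.21°, valid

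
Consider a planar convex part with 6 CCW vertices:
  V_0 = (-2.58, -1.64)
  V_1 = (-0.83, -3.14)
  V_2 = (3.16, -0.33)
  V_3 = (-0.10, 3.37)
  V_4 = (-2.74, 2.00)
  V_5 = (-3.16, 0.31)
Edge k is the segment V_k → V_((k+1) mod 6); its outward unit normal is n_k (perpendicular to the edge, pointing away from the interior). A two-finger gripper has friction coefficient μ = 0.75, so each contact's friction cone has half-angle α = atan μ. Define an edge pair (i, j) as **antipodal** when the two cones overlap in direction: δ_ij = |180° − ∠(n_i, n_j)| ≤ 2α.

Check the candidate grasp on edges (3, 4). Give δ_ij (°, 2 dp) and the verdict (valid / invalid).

α = atan 0.75 = 36.87°;  2α = 73.74°
edge 3: e_3 = (-2.64, -1.37);  n_3 = (-0.4606, +0.8876)
edge 4: e_4 = (-0.42, -1.69);  n_4 = (-0.9705, +0.2412)
∠(n_3, n_4) = 48.62°
δ = |180° − 48.62°| = 131.38°
131.38° > 2α = 73.74°  →  invalid

δ = 131.38°, invalid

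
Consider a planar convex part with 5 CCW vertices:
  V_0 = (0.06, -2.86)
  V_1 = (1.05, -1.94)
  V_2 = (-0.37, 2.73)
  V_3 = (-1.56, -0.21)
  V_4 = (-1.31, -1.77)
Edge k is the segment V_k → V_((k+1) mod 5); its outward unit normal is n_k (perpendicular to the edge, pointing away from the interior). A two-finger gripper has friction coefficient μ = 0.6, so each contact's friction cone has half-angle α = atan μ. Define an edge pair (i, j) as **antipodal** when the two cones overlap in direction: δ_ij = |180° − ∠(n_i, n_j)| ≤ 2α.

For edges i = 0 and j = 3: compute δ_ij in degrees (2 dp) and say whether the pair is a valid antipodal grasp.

δ = 56.20°, valid

α = atan 0.6 = 30.96°;  2α = 61.93°
edge 0: e_0 = (+0.99, +0.92);  n_0 = (+0.6807, -0.7325)
edge 3: e_3 = (+0.25, -1.56);  n_3 = (-0.9874, -0.1582)
∠(n_0, n_3) = 123.80°
δ = |180° − 123.80°| = 56.20°
56.20° ≤ 2α = 61.93°  →  valid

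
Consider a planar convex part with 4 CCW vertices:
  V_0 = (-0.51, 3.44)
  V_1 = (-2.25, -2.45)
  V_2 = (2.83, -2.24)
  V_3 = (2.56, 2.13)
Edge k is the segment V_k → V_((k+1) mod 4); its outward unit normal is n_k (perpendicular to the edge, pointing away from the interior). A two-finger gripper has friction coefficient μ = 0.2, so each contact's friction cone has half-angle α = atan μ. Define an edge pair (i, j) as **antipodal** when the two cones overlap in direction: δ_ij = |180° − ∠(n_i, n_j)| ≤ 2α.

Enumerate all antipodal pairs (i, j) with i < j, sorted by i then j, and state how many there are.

count = 1; pairs: (0,2)

α = atan 0.2 = 11.31°;  2α = 22.62°
n_0 = (-0.9590, +0.2833)
n_1 = (+0.0413, -0.9991)
n_2 = (+0.9981, +0.0617)
n_3 = (+0.3925, +0.9198)
  (0,1): δ = 71.17°  ·
  (0,2): δ = 19.99°  ✓
  (0,3): δ = 83.35°  ·
  (1,2): δ = 88.83°  ·
  (1,3): δ = 25.48°  ·
  (2,3): δ = 116.64°  ·
antipodal pairs: 1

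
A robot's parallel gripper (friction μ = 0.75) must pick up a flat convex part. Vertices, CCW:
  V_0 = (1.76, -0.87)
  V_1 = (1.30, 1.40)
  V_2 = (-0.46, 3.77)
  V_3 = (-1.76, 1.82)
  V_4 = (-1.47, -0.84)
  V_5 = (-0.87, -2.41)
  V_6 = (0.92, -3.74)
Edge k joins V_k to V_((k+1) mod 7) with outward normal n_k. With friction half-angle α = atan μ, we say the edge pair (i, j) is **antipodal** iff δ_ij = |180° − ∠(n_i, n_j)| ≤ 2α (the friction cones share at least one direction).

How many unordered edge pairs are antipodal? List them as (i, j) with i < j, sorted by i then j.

count = 12; pairs: (0,2), (0,3), (0,4), (0,5), (1,2), (1,3), (1,4), (1,5), (2,6), (3,6), (4,6), (5,6)

α = atan 0.75 = 36.87°;  2α = 73.74°
n_0 = (+0.9801, +0.1986)
n_1 = (+0.8028, +0.5962)
n_2 = (-0.8321, +0.5547)
n_3 = (-0.9941, -0.1084)
n_4 = (-0.9341, -0.3570)
n_5 = (-0.5964, -0.8027)
n_6 = (+0.9597, -0.2809)
  (0,1): δ = 154.86°  ·
  (0,2): δ = 45.15°  ✓
  (0,3): δ = 5.23°  ✓
  (0,4): δ = 9.46°  ✓
  (0,5): δ = 41.93°  ✓
  (0,6): δ = 152.23°  ·
  (1,2): δ = 70.29°  ✓
  (1,3): δ = 30.38°  ✓
  (1,4): δ = 15.68°  ✓
  (1,5): δ = 16.79°  ✓
  (1,6): δ = 127.09°  ·
  (2,3): δ = 140.09°  ·
  (2,4): δ = 125.39°  ·
  (2,5): δ = 92.92°  ·
  (2,6): δ = 17.38°  ✓
  (3,4): δ = 165.31°  ·
  (3,5): δ = 132.83°  ·
  (3,6): δ = 22.54°  ✓
  (4,5): δ = 147.53°  ·
  (4,6): δ = 37.23°  ✓
  (5,6): δ = 69.70°  ✓
antipodal pairs: 12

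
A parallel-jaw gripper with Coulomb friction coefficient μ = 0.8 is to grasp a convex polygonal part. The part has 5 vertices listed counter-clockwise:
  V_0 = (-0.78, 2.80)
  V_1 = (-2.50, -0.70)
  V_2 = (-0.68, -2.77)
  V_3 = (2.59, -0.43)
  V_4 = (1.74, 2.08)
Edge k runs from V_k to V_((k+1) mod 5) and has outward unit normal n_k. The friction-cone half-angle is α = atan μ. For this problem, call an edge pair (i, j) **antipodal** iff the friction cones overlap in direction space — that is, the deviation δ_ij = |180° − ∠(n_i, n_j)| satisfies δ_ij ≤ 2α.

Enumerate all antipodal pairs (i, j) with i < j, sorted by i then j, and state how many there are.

count = 5; pairs: (0,2), (0,3), (1,3), (1,4), (2,4)

α = atan 0.8 = 38.66°;  2α = 77.32°
n_0 = (-0.8975, +0.4410)
n_1 = (-0.7510, -0.6603)
n_2 = (+0.5819, -0.8132)
n_3 = (+0.9472, +0.3208)
n_4 = (+0.2747, +0.9615)
  (0,1): δ = 112.51°  ·
  (0,2): δ = 28.24°  ✓
  (0,3): δ = 44.88°  ✓
  (0,4): δ = 100.23°  ·
  (1,2): δ = 95.74°  ·
  (1,3): δ = 22.61°  ✓
  (1,4): δ = 32.73°  ✓
  (2,3): δ = 106.88°  ·
  (2,4): δ = 51.53°  ✓
  (3,4): δ = 124.65°  ·
antipodal pairs: 5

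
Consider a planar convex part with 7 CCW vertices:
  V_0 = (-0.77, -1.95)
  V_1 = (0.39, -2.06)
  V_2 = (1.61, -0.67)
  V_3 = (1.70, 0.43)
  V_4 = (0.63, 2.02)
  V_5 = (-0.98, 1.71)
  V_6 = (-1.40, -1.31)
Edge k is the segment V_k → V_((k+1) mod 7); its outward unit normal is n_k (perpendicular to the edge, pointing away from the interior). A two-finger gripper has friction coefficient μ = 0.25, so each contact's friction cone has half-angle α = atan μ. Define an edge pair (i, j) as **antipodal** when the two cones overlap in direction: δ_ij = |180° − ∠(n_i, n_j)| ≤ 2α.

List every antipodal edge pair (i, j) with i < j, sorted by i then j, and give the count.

α = atan 0.25 = 14.04°;  2α = 28.07°
n_0 = (-0.0944, -0.9955)
n_1 = (+0.7516, -0.6597)
n_2 = (+0.9967, -0.0815)
n_3 = (+0.8296, +0.5583)
n_4 = (-0.1891, +0.9820)
n_5 = (-0.9905, +0.1377)
n_6 = (-0.7127, -0.7015)
  (0,1): δ = 125.86°  ·
  (0,2): δ = 89.26°  ·
  (0,3): δ = 50.64°  ·
  (0,4): δ = 16.32°  ✓
  (0,5): δ = 87.50°  ·
  (0,6): δ = 139.97°  ·
  (1,2): δ = 143.40°  ·
  (1,3): δ = 104.79°  ·
  (1,4): δ = 37.83°  ·
  (1,5): δ = 33.36°  ·
  (1,6): δ = 85.82°  ·
  (2,3): δ = 141.38°  ·
  (2,4): δ = 74.42°  ·
  (2,5): δ = 3.24°  ✓
  (2,6): δ = 49.23°  ·
  (3,4): δ = 113.04°  ·
  (3,5): δ = 41.86°  ·
  (3,6): δ = 10.61°  ✓
  (4,5): δ = 108.82°  ·
  (4,6): δ = 56.35°  ·
  (5,6): δ = 127.53°  ·
antipodal pairs: 3

count = 3; pairs: (0,4), (2,5), (3,6)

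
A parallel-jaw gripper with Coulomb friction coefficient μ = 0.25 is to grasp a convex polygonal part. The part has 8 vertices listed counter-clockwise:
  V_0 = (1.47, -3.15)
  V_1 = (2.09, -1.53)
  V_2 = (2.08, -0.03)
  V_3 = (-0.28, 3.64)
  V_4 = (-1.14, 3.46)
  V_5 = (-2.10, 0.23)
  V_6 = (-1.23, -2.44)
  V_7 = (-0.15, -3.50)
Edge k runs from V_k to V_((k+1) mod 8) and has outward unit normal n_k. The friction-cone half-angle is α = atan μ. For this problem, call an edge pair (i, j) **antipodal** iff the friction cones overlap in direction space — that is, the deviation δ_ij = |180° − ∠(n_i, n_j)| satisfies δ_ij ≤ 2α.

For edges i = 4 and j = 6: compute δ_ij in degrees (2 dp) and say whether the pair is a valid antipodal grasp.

α = atan 0.25 = 14.04°;  2α = 28.07°
edge 4: e_4 = (-0.96, -3.23);  n_4 = (-0.9586, +0.2849)
edge 6: e_6 = (+1.08, -1.06);  n_6 = (-0.7005, -0.7137)
∠(n_4, n_6) = 62.09°
δ = |180° − 62.09°| = 117.91°
117.91° > 2α = 28.07°  →  invalid

δ = 117.91°, invalid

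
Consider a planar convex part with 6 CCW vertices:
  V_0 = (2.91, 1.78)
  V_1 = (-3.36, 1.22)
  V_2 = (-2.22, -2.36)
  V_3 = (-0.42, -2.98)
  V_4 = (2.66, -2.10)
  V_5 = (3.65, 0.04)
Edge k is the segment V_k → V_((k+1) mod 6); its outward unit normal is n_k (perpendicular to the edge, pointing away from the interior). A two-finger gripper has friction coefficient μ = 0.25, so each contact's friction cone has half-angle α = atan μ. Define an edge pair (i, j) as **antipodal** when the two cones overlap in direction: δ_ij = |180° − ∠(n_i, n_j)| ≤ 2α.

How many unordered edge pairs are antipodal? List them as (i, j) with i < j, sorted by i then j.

α = atan 0.25 = 14.04°;  2α = 28.07°
n_0 = (-0.0890, +0.9960)
n_1 = (-0.9529, -0.3034)
n_2 = (-0.3257, -0.9455)
n_3 = (+0.2747, -0.9615)
n_4 = (+0.9076, -0.4199)
n_5 = (+0.9202, +0.3914)
  (0,1): δ = 77.44°  ·
  (0,2): δ = 24.11°  ✓
  (0,3): δ = 10.84°  ✓
  (0,4): δ = 60.07°  ·
  (0,5): δ = 107.94°  ·
  (1,2): δ = 126.67°  ·
  (1,3): δ = 91.72°  ·
  (1,4): δ = 42.49°  ·
  (1,5): δ = 5.38°  ✓
  (2,3): δ = 145.05°  ·
  (2,4): δ = 95.82°  ·
  (2,5): δ = 47.95°  ·
  (3,4): δ = 130.77°  ·
  (3,5): δ = 82.91°  ·
  (4,5): δ = 132.13°  ·
antipodal pairs: 3

count = 3; pairs: (0,2), (0,3), (1,5)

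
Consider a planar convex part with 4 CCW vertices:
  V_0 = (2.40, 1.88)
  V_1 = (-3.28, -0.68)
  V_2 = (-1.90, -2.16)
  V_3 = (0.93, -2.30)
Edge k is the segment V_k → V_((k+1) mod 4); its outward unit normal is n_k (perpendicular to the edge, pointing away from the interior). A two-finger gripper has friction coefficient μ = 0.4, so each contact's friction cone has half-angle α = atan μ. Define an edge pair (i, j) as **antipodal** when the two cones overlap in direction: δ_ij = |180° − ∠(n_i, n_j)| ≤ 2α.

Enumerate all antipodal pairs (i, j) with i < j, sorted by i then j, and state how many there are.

α = atan 0.4 = 21.80°;  2α = 43.60°
n_0 = (-0.4109, +0.9117)
n_1 = (-0.7314, -0.6820)
n_2 = (-0.0494, -0.9988)
n_3 = (+0.9434, -0.3318)
  (0,1): δ = 71.26°  ·
  (0,2): δ = 27.09°  ✓
  (0,3): δ = 46.36°  ·
  (1,2): δ = 135.83°  ·
  (1,3): δ = 62.37°  ·
  (2,3): δ = 106.54°  ·
antipodal pairs: 1

count = 1; pairs: (0,2)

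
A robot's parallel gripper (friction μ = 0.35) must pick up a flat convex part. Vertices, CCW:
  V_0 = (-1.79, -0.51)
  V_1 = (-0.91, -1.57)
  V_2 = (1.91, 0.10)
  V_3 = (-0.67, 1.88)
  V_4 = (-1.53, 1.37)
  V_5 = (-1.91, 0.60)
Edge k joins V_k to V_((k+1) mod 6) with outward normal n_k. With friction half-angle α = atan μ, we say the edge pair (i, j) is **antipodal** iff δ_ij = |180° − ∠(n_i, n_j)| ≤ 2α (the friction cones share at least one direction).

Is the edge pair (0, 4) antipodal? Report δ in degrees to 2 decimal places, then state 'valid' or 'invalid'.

δ = 114.03°, invalid

α = atan 0.35 = 19.29°;  2α = 38.58°
edge 0: e_0 = (+0.88, -1.06);  n_0 = (-0.7694, -0.6388)
edge 4: e_4 = (-0.38, -0.77);  n_4 = (-0.8967, +0.4425)
∠(n_0, n_4) = 65.97°
δ = |180° − 65.97°| = 114.03°
114.03° > 2α = 38.58°  →  invalid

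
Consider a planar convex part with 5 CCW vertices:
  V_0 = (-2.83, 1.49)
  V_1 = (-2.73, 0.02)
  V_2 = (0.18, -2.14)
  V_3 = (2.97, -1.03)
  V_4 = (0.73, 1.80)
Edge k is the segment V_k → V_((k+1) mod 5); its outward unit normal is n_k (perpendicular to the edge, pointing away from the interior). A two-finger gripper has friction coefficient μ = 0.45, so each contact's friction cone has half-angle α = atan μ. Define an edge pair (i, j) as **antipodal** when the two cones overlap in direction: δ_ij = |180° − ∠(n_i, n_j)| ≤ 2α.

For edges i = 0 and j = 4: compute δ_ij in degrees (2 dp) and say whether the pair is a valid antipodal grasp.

δ = 91.09°, invalid

α = atan 0.45 = 24.23°;  2α = 48.46°
edge 0: e_0 = (+0.10, -1.47);  n_0 = (-0.9977, -0.0679)
edge 4: e_4 = (-3.56, -0.31);  n_4 = (-0.0868, +0.9962)
∠(n_0, n_4) = 88.91°
δ = |180° − 88.91°| = 91.09°
91.09° > 2α = 48.46°  →  invalid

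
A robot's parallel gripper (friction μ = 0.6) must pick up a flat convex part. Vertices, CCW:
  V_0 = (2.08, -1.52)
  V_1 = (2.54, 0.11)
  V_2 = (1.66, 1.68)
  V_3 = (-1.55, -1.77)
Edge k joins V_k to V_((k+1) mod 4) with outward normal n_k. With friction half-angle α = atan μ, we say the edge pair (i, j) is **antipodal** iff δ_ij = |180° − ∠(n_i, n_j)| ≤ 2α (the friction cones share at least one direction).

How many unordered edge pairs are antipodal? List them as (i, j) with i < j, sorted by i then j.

α = atan 0.6 = 30.96°;  2α = 61.93°
n_0 = (+0.9624, -0.2716)
n_1 = (+0.8723, +0.4889)
n_2 = (-0.7321, +0.6812)
n_3 = (+0.0687, -0.9976)
  (0,1): δ = 134.97°  ·
  (0,2): δ = 27.18°  ✓
  (0,3): δ = 109.70°  ·
  (1,2): δ = 72.21°  ·
  (1,3): δ = 64.67°  ·
  (2,3): δ = 43.12°  ✓
antipodal pairs: 2

count = 2; pairs: (0,2), (2,3)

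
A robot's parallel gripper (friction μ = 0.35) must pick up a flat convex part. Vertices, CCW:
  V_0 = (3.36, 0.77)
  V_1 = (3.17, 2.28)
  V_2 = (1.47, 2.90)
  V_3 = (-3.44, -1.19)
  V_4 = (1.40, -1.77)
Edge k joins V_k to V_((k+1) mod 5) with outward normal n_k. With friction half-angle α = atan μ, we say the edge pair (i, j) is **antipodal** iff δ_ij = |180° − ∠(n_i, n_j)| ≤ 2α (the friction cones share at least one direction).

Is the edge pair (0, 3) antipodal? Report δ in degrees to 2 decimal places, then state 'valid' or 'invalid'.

α = atan 0.35 = 19.29°;  2α = 38.58°
edge 0: e_0 = (-0.19, +1.51);  n_0 = (+0.9922, +0.1248)
edge 3: e_3 = (+4.84, -0.58);  n_3 = (-0.1190, -0.9929)
∠(n_0, n_3) = 104.01°
δ = |180° − 104.01°| = 75.99°
75.99° > 2α = 38.58°  →  invalid

δ = 75.99°, invalid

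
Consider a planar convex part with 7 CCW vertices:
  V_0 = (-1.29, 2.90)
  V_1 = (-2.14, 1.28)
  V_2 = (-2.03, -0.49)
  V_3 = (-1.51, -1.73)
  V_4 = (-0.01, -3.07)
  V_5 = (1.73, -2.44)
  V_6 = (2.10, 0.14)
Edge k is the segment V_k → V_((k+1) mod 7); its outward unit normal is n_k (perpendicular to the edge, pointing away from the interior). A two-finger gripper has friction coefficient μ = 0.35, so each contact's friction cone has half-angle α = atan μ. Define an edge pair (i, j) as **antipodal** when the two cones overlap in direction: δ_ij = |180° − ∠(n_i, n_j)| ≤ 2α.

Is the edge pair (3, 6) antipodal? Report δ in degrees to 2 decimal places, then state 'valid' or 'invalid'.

δ = 2.62°, valid

α = atan 0.35 = 19.29°;  2α = 38.58°
edge 3: e_3 = (+1.50, -1.34);  n_3 = (-0.6662, -0.7458)
edge 6: e_6 = (-3.39, +2.76);  n_6 = (+0.6314, +0.7755)
∠(n_3, n_6) = 177.38°
δ = |180° − 177.38°| = 2.62°
2.62° ≤ 2α = 38.58°  →  valid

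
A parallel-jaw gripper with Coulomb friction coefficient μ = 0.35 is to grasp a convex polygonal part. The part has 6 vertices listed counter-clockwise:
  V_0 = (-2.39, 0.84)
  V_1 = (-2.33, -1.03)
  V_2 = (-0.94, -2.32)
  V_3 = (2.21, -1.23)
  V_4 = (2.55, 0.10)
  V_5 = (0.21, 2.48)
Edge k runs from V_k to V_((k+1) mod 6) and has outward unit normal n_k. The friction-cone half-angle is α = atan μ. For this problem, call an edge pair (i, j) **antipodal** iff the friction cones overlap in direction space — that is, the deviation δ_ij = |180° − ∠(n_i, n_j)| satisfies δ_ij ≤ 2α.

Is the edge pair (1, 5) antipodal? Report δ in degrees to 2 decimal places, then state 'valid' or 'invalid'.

α = atan 0.35 = 19.29°;  2α = 38.58°
edge 1: e_1 = (+1.39, -1.29);  n_1 = (-0.6802, -0.7330)
edge 5: e_5 = (-2.60, -1.64);  n_5 = (-0.5335, +0.8458)
∠(n_1, n_5) = 104.89°
δ = |180° − 104.89°| = 75.11°
75.11° > 2α = 38.58°  →  invalid

δ = 75.11°, invalid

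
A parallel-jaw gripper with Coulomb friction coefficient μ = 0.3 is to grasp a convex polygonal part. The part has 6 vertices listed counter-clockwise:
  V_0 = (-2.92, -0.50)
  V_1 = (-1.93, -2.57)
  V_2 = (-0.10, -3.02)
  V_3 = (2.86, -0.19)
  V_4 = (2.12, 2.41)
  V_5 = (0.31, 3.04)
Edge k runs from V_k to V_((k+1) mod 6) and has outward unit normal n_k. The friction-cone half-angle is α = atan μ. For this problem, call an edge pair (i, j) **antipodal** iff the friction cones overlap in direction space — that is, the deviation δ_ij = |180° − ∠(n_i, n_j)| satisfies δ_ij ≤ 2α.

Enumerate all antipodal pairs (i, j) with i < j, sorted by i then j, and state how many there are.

α = atan 0.3 = 16.70°;  2α = 33.40°
n_0 = (-0.9021, -0.4315)
n_1 = (-0.2388, -0.9711)
n_2 = (+0.6911, -0.7228)
n_3 = (+0.9618, +0.2737)
n_4 = (+0.3287, +0.9444)
n_5 = (-0.7387, +0.6740)
  (0,1): δ = 129.37°  ·
  (0,2): δ = 71.85°  ·
  (0,3): δ = 9.67°  ✓
  (0,4): δ = 45.25°  ·
  (0,5): δ = 112.06°  ·
  (1,2): δ = 122.47°  ·
  (1,3): δ = 60.30°  ·
  (1,4): δ = 5.38°  ✓
  (1,5): δ = 61.44°  ·
  (2,3): δ = 117.83°  ·
  (2,4): δ = 62.91°  ·
  (2,5): δ = 3.91°  ✓
  (3,4): δ = 125.08°  ·
  (3,5): δ = 58.27°  ·
  (4,5): δ = 113.19°  ·
antipodal pairs: 3

count = 3; pairs: (0,3), (1,4), (2,5)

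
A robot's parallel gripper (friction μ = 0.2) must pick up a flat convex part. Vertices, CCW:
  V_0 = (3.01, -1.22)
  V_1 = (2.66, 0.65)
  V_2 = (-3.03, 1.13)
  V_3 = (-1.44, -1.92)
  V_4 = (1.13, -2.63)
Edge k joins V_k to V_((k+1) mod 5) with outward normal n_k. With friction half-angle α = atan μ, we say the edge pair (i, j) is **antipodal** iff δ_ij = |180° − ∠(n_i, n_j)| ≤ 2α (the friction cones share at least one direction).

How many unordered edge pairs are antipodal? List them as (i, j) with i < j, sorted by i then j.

count = 2; pairs: (0,2), (1,3)

α = atan 0.2 = 11.31°;  2α = 22.62°
n_0 = (+0.9829, +0.1840)
n_1 = (+0.0841, +0.9965)
n_2 = (-0.8867, -0.4623)
n_3 = (-0.2663, -0.9639)
n_4 = (+0.6000, -0.8000)
  (0,1): δ = 105.42°  ·
  (0,2): δ = 16.93°  ✓
  (0,3): δ = 63.96°  ·
  (0,4): δ = 116.27°  ·
  (1,2): δ = 57.64°  ·
  (1,3): δ = 10.62°  ✓
  (1,4): δ = 41.69°  ·
  (2,3): δ = 132.98°  ·
  (2,4): δ = 80.66°  ·
  (3,4): δ = 127.69°  ·
antipodal pairs: 2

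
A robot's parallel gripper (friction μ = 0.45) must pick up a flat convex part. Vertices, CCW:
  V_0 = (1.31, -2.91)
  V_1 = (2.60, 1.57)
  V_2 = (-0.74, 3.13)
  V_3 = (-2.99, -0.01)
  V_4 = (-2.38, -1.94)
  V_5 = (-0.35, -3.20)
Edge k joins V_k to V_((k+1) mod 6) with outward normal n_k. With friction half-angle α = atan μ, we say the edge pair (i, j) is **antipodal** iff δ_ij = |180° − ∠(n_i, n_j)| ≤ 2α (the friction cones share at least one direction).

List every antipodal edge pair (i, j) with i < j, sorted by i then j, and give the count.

α = atan 0.45 = 24.23°;  2α = 48.46°
n_0 = (+0.9610, -0.2767)
n_1 = (+0.4232, +0.9060)
n_2 = (-0.8129, +0.5825)
n_3 = (-0.9535, -0.3014)
n_4 = (-0.5274, -0.8496)
n_5 = (+0.1721, -0.9851)
  (0,1): δ = 98.97°  ·
  (0,2): δ = 19.56°  ✓
  (0,3): δ = 33.60°  ✓
  (0,4): δ = 74.24°  ·
  (0,5): δ = 115.97°  ·
  (1,2): δ = 100.59°  ·
  (1,3): δ = 47.42°  ✓
  (1,4): δ = 6.79°  ✓
  (1,5): δ = 34.95°  ✓
  (2,3): δ = 126.84°  ·
  (2,4): δ = 86.20°  ·
  (2,5): δ = 44.47°  ✓
  (3,4): δ = 139.37°  ·
  (3,5): δ = 97.63°  ·
  (4,5): δ = 138.26°  ·
antipodal pairs: 6

count = 6; pairs: (0,2), (0,3), (1,3), (1,4), (1,5), (2,5)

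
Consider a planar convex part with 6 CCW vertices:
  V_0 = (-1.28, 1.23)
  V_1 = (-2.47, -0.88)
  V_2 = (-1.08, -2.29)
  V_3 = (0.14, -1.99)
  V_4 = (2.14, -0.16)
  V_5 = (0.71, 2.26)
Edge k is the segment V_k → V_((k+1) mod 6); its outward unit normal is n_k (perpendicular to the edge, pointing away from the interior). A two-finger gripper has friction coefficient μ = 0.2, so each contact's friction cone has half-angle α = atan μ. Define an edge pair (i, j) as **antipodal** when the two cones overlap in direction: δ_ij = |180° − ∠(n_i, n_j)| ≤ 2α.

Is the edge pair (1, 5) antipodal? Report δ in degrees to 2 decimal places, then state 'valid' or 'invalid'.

δ = 72.77°, invalid

α = atan 0.2 = 11.31°;  2α = 22.62°
edge 1: e_1 = (+1.39, -1.41);  n_1 = (-0.7121, -0.7020)
edge 5: e_5 = (-1.99, -1.03);  n_5 = (-0.4597, +0.8881)
∠(n_1, n_5) = 107.23°
δ = |180° − 107.23°| = 72.77°
72.77° > 2α = 22.62°  →  invalid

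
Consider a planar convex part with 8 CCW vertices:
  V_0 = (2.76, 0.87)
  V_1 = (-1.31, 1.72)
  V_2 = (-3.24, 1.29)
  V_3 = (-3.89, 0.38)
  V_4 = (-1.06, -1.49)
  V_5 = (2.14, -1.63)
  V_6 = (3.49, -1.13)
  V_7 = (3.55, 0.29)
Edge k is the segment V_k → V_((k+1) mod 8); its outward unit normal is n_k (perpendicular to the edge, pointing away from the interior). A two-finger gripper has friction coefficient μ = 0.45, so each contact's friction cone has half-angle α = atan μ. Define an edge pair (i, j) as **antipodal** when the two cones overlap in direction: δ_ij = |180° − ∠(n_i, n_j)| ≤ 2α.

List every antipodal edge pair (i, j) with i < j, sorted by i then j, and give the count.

count = 10; pairs: (0,3), (0,4), (0,5), (1,3), (1,4), (1,5), (2,5), (2,6), (3,7), (4,7)

α = atan 0.45 = 24.23°;  2α = 48.46°
n_0 = (+0.2044, +0.9789)
n_1 = (-0.2175, +0.9761)
n_2 = (-0.8137, +0.5812)
n_3 = (-0.5513, -0.8343)
n_4 = (-0.0437, -0.9990)
n_5 = (+0.3473, -0.9377)
n_6 = (+0.9991, -0.0422)
n_7 = (+0.5918, +0.8061)
  (0,1): δ = 155.64°  ·
  (0,2): δ = 113.74°  ·
  (0,3): δ = 21.66°  ✓
  (0,4): δ = 9.29°  ✓
  (0,5): δ = 32.12°  ✓
  (0,6): δ = 99.38°  ·
  (0,7): δ = 155.51°  ·
  (1,2): δ = 138.10°  ·
  (1,3): δ = 46.02°  ✓
  (1,4): δ = 15.07°  ✓
  (1,5): δ = 7.76°  ✓
  (1,6): δ = 75.02°  ·
  (1,7): δ = 131.15°  ·
  (2,3): δ = 87.92°  ·
  (2,4): δ = 56.97°  ·
  (2,5): δ = 34.14°  ✓
  (2,6): δ = 33.12°  ✓
  (2,7): δ = 89.25°  ·
  (3,4): δ = 149.05°  ·
  (3,5): δ = 126.22°  ·
  (3,6): δ = 58.96°  ·
  (3,7): δ = 2.83°  ✓
  (4,5): δ = 157.17°  ·
  (4,6): δ = 89.91°  ·
  (4,7): δ = 33.78°  ✓
  (5,6): δ = 112.74°  ·
  (5,7): δ = 56.61°  ·
  (6,7): δ = 123.87°  ·
antipodal pairs: 10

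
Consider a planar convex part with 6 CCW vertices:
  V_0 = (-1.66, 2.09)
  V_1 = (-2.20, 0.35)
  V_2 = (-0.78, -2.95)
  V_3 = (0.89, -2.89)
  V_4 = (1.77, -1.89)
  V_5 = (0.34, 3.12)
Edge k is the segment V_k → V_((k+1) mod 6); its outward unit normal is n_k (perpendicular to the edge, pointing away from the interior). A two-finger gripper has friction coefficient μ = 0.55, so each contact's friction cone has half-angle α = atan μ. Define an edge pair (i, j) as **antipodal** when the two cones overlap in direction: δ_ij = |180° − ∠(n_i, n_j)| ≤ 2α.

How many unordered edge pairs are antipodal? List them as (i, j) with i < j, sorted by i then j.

count = 5; pairs: (0,3), (0,4), (1,4), (2,5), (3,5)

α = atan 0.55 = 28.81°;  2α = 57.62°
n_0 = (-0.9551, +0.2964)
n_1 = (-0.9186, -0.3953)
n_2 = (+0.0359, -0.9994)
n_3 = (+0.7507, -0.6606)
n_4 = (+0.9616, +0.2745)
n_5 = (-0.4579, +0.8890)
  (0,1): δ = 139.48°  ·
  (0,2): δ = 70.70°  ·
  (0,3): δ = 24.11°  ✓
  (0,4): δ = 33.17°  ✓
  (0,5): δ = 134.49°  ·
  (1,2): δ = 111.22°  ·
  (1,3): δ = 64.63°  ·
  (1,4): δ = 7.35°  ✓
  (1,5): δ = 93.97°  ·
  (2,3): δ = 133.41°  ·
  (2,4): δ = 76.13°  ·
  (2,5): δ = 25.19°  ✓
  (3,4): δ = 122.72°  ·
  (3,5): δ = 21.40°  ✓
  (4,5): δ = 78.68°  ·
antipodal pairs: 5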